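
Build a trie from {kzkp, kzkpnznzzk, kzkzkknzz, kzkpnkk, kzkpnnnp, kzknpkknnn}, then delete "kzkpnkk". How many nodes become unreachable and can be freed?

2

After clearing the end-marker at "kzkpnkk", prune upward until reaching a node still needed by another word.
The suffix "kk" (2 nodes) is used only by "kzkpnkk"; the node for "kzkpn" still has the child "z", so pruning stops there.
Nodes removed: 2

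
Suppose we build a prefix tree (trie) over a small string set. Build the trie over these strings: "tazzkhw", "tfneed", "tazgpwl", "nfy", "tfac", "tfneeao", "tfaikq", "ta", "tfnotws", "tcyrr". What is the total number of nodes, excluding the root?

Trace insertions, counting only characters that open a new branch:
  "tazzkhw" → 7 new (t, a, z, z, k, h, w)
  "tfneed" → prefix "t" already present; 5 new (f, n, e, e, d)
  "tazgpwl" → prefix "taz" already present; 4 new (g, p, w, l)
  "nfy" → 3 new (n, f, y)
  "tfac" → prefix "tf" already present; 2 new (a, c)
  "tfneeao" → prefix "tfnee" already present; 2 new (a, o)
  "tfaikq" → prefix "tfa" already present; 3 new (i, k, q)
  "ta" → prefix "ta" already present; 0 new (none)
  "tfnotws" → prefix "tfn" already present; 4 new (o, t, w, s)
  "tcyrr" → prefix "t" already present; 4 new (c, y, r, r)
Total nodes = 7 + 5 + 4 + 3 + 2 + 2 + 3 + 0 + 4 + 4 = 34

34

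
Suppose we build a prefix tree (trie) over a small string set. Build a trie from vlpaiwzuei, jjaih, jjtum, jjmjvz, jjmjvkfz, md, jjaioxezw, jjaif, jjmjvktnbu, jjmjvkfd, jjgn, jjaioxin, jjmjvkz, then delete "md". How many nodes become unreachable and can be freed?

2

After clearing the end-marker at "md", prune upward until reaching a node still needed by another word.
No other word shares any prefix with "md", so all 2 of its nodes go.
Nodes removed: 2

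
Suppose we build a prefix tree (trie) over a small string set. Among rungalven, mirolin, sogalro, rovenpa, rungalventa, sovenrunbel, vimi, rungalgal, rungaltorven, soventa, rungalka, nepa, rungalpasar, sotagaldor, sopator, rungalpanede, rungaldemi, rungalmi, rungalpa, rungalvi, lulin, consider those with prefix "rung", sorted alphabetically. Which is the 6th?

rungalpanede

DFS of the "rung" subtree visits, in order: "rungaldemi", "rungalgal", "rungalka", "rungalmi", "rungalpa", "rungalpanede", "rungalpasar", "rungaltorven", "rungalven", "rungalventa", "rungalvi"
The 6th is rungalpanede.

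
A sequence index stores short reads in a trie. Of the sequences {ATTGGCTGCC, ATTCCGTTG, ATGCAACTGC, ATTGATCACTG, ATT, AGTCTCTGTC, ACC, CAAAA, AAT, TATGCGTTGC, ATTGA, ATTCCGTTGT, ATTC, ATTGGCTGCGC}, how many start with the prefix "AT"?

9

Walk to "AT"; the words in its subtree are exactly those with that prefix.
Words under "AT": ATGCAACTGC, ATT, ATTC, ATTCCGTTG, ATTCCGTTGT, ATTGA, ATTGATCACTG, ATTGGCTGCC, ATTGGCTGCGC
Count: 9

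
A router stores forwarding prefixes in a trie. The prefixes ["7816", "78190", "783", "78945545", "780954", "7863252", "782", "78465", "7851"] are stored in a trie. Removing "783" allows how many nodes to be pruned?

1

After clearing the end-marker at "783", prune upward until reaching a node still needed by another word.
The suffix "3" (1 node) is used only by "783"; the node for "78" still has the child "1", so pruning stops there.
Nodes removed: 1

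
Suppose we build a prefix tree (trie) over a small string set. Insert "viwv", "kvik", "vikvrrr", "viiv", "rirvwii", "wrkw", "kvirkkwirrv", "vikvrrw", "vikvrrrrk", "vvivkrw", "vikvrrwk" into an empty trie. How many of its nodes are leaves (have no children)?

9

A leaf is a node with no children — equivalently, the end of a word that is not a proper prefix of any other stored word.
Those words: "kvik", "kvirkkwirrv", "rirvwii", "viiv", "vikvrrrrk", "vikvrrwk", "viwv", "vvivkrw", "wrkw"
Leaf count: 9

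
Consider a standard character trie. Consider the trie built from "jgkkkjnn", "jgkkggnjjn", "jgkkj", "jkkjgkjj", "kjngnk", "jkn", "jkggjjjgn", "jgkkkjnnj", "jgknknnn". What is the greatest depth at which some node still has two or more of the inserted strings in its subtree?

8

Look for the deepest trie node that still has at least two words in its subtree.
"jgkkkjnn" and "jgkkkjnnj" agree on "jgkkkjnn" (8 characters) before diverging; nothing deeper is shared.
Longest shared-prefix length: 8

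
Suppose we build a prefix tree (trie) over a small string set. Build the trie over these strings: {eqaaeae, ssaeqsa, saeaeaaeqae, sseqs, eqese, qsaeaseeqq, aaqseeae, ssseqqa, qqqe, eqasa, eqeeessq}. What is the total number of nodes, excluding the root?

Insert word by word; a character creates a node only if that edge doesn't already exist:
  "eqaaeae" → 7 new (e, q, a, a, e, a, e)
  "ssaeqsa" → 7 new (s, s, a, e, q, s, a)
  "saeaeaaeqae" → prefix "s" already present; 10 new (a, e, a, e, a, a, e, q, a, e)
  "sseqs" → prefix "ss" already present; 3 new (e, q, s)
  "eqese" → prefix "eq" already present; 3 new (e, s, e)
  "qsaeaseeqq" → 10 new (q, s, a, e, a, s, e, e, q, q)
  "aaqseeae" → 8 new (a, a, q, s, e, e, a, e)
  "ssseqqa" → prefix "ss" already present; 5 new (s, e, q, q, a)
  "qqqe" → prefix "q" already present; 3 new (q, q, e)
  "eqasa" → prefix "eqa" already present; 2 new (s, a)
  "eqeeessq" → prefix "eqe" already present; 5 new (e, e, s, s, q)
Total nodes = 7 + 7 + 10 + 3 + 3 + 10 + 8 + 5 + 3 + 2 + 5 = 63

63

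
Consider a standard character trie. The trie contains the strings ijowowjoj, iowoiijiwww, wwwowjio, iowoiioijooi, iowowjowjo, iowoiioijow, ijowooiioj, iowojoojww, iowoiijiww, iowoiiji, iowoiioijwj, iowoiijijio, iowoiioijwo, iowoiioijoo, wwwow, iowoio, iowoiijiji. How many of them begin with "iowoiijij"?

Walk to "iowoiijij"; the words in its subtree are exactly those with that prefix.
Words under "iowoiijij": iowoiijiji, iowoiijijio
Count: 2

2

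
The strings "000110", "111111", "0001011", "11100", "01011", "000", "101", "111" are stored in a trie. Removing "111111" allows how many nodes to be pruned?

3

A node on "111111"'s path can go only if nothing else ends at it or branches off below it.
The suffix "111" (3 nodes) is used only by "111111"; the node for "111" still has the child "0", so pruning stops there.
Nodes removed: 3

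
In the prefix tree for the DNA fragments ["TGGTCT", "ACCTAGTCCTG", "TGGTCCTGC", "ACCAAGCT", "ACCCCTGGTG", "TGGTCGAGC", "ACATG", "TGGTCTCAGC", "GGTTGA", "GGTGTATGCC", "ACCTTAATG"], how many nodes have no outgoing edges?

Leaves are exactly the stored words that no other stored word extends.
Those words: "ACATG", "ACCAAGCT", "ACCCCTGGTG", "ACCTAGTCCTG", "ACCTTAATG", "GGTGTATGCC", "GGTTGA", "TGGTCCTGC", "TGGTCGAGC", "TGGTCTCAGC"
Leaf count: 10

10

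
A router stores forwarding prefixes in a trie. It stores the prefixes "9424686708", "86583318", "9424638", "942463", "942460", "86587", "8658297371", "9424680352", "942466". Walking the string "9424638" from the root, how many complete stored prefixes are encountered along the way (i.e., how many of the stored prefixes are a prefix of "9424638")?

2

Walk "9424638" from the root; an end-of-word marker is hit whenever a stored word is a prefix of "9424638".
Prefixes of the query that are stored words: "942463", "9424638"
Count: 2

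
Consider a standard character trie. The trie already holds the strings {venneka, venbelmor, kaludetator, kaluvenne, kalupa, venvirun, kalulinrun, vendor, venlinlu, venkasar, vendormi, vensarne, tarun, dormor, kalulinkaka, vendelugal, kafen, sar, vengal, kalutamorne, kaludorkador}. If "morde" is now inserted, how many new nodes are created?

5

"morde" shares no prefix with any stored word, so all 5 characters open new nodes.
5 − 0 = 5 new nodes.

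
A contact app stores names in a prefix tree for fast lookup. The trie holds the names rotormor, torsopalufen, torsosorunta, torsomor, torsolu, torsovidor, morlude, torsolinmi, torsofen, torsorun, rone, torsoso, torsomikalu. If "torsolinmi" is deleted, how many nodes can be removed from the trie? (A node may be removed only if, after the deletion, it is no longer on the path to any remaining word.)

Walk "torsolinmi" from the leaf back toward the root, removing each node that no remaining word uses.
The suffix "inmi" (4 nodes) is used only by "torsolinmi"; the node for "torsol" still has the child "u", so pruning stops there.
Nodes removed: 4

4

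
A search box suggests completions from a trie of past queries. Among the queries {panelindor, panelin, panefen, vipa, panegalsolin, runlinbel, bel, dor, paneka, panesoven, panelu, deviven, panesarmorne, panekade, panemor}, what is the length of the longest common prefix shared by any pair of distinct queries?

7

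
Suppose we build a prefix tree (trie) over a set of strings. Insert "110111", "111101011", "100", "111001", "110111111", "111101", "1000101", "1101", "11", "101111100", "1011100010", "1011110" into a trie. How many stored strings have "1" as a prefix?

Traverse to the node for "1", then collect every word in that subtree.
Matches: "100", "1000101", "1011100010", "1011110", "101111100", "11", "1101", "110111", "110111111", "111001", "111101", "111101011"
Count: 12

12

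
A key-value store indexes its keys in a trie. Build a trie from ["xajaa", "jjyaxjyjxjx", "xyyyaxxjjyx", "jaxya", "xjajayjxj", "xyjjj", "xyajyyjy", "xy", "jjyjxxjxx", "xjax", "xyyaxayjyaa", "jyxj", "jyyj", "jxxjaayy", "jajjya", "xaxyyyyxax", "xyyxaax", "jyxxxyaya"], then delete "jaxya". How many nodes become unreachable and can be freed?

3

Walk "jaxya" from the leaf back toward the root, removing each node that no remaining word uses.
The suffix "xya" (3 nodes) is used only by "jaxya"; the node for "ja" still has the child "j", so pruning stops there.
Nodes removed: 3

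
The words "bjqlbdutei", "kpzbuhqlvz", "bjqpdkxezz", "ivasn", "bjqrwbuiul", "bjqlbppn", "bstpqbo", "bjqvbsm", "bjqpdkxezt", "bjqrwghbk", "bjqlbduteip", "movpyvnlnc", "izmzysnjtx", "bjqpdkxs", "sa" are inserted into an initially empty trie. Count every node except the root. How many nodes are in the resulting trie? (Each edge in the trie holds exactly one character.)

For each word, the new-node count is its length minus the longest prefix already in the trie:
  "bjqlbdutei" → 10 new (b, j, q, l, b, d, u, t, e, i)
  "kpzbuhqlvz" → 10 new (k, p, z, b, u, h, q, l, v, z)
  "bjqpdkxezz" → prefix "bjq" already present; 7 new (p, d, k, x, e, z, z)
  "ivasn" → 5 new (i, v, a, s, n)
  "bjqrwbuiul" → prefix "bjq" already present; 7 new (r, w, b, u, i, u, l)
  "bjqlbppn" → prefix "bjqlb" already present; 3 new (p, p, n)
  "bstpqbo" → prefix "b" already present; 6 new (s, t, p, q, b, o)
  "bjqvbsm" → prefix "bjq" already present; 4 new (v, b, s, m)
  "bjqpdkxezt" → prefix "bjqpdkxez" already present; 1 new (t)
  "bjqrwghbk" → prefix "bjqrw" already present; 4 new (g, h, b, k)
  "bjqlbduteip" → prefix "bjqlbdutei" already present; 1 new (p)
  "movpyvnlnc" → 10 new (m, o, v, p, y, v, n, l, n, c)
  "izmzysnjtx" → prefix "i" already present; 9 new (z, m, z, y, s, n, j, t, x)
  "bjqpdkxs" → prefix "bjqpdkx" already present; 1 new (s)
  "sa" → 2 new (s, a)
Total nodes = 10 + 10 + 7 + 5 + 7 + 3 + 6 + 4 + 1 + 4 + 1 + 10 + 9 + 1 + 2 = 80

80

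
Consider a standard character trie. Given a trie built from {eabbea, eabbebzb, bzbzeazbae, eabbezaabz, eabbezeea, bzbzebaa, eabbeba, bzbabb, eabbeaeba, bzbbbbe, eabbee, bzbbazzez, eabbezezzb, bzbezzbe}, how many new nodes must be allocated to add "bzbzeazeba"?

The longest prefix of "bzbzeazeba" already in the trie is "bzbzeaz" (length 7).
Each of the 3 remaining characters creates one node.

3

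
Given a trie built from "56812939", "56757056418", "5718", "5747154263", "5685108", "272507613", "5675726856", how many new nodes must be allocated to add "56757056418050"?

"56757056418" is already a path in the trie; the remaining "050" must be added.
So 14 − 11 = 3 new nodes.

3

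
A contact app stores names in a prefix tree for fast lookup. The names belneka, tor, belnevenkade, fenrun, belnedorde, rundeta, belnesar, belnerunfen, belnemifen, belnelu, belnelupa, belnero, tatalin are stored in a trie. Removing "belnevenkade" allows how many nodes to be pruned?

7

Walk "belnevenkade" from the leaf back toward the root, removing each node that no remaining word uses.
The suffix "venkade" (7 nodes) is used only by "belnevenkade"; the node for "belne" still has the child "k", so pruning stops there.
Nodes removed: 7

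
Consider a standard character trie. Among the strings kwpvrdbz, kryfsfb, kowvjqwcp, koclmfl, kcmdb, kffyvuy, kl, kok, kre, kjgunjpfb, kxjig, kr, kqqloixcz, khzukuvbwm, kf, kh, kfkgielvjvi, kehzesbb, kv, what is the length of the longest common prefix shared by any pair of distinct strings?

Look for the deepest trie node that still has at least two words in its subtree.
"kf" and "kffyvuy" agree on "kf" (2 characters) before diverging; nothing deeper is shared.
Longest shared-prefix length: 2

2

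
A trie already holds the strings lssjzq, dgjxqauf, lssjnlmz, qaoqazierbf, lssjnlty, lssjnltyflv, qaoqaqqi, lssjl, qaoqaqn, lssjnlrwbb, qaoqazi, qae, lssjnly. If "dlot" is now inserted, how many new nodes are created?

The longest prefix of "dlot" already in the trie is "d" (length 1).
New nodes needed: |"dlot"| − 1 = 4 − 1 = 3.

3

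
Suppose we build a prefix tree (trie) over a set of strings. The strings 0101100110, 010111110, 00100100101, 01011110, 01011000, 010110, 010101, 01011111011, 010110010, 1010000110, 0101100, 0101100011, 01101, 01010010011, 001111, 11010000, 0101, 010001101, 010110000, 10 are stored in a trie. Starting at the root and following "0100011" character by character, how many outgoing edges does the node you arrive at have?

Follow the path "0100011" to its node, then look at its outgoing edges.
Distinct next characters after "0100011": 0.
That node has 1 child edge.

1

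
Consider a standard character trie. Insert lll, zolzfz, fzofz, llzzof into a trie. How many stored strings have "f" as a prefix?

1

Traverse to the node for "f", then collect every word in that subtree.
Matches: "fzofz"
Count: 1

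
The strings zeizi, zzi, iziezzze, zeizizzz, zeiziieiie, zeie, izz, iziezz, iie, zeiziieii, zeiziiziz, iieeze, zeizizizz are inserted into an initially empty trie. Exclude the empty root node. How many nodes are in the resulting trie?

Insert word by word; a character creates a node only if that edge doesn't already exist:
  "zeizi" → 5 new (z, e, i, z, i)
  "zzi" → prefix "z" already present; 2 new (z, i)
  "iziezzze" → 8 new (i, z, i, e, z, z, z, e)
  "zeizizzz" → prefix "zeizi" already present; 3 new (z, z, z)
  "zeiziieiie" → prefix "zeizi" already present; 5 new (i, e, i, i, e)
  "zeie" → prefix "zei" already present; 1 new (e)
  "izz" → prefix "iz" already present; 1 new (z)
  "iziezz" → prefix "iziezz" already present; 0 new (none)
  "iie" → prefix "i" already present; 2 new (i, e)
  "zeiziieii" → prefix "zeiziieii" already present; 0 new (none)
  "zeiziiziz" → prefix "zeizii" already present; 3 new (z, i, z)
  "iieeze" → prefix "iie" already present; 3 new (e, z, e)
  "zeizizizz" → prefix "zeiziz" already present; 3 new (i, z, z)
Total nodes = 5 + 2 + 8 + 3 + 5 + 1 + 1 + 0 + 2 + 0 + 3 + 3 + 3 = 36

36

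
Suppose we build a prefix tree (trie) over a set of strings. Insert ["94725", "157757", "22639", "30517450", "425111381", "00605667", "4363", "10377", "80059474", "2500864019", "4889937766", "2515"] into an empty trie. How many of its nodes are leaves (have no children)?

12

A leaf is a node with no children — equivalently, the end of a word that is not a proper prefix of any other stored word.
Those words: "00605667", "10377", "157757", "22639", "2500864019", "2515", "30517450", "425111381", "4363", "4889937766", "80059474", "94725"
Leaf count: 12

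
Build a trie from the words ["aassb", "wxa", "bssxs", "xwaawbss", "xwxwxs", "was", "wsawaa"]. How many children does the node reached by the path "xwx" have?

1

Follow the path "xwx" to its node, then look at its outgoing edges.
Characters that immediately follow "xwx" among the stored strings: {w}.
That node has 1 child edge.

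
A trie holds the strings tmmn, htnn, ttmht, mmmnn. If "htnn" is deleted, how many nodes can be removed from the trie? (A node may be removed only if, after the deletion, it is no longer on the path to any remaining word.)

4

A node on "htnn"'s path can go only if nothing else ends at it or branches off below it.
No other word shares any prefix with "htnn", so all 4 of its nodes go.
Nodes removed: 4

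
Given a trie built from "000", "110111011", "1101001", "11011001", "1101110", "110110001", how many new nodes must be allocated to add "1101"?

0

"1101" is already a full path in the trie; only an end-marker is added.
No new nodes are needed: 0.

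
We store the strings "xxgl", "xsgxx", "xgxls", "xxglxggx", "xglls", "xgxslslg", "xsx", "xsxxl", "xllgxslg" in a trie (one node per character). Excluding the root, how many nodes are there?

Trie structure (* marks end of a word):
(root)
└─ x
   ├─ g
   │  ├─ l
   │  │  └─ l
   │  │     └─ s *
   │  └─ x
   │     ├─ l
   │     │  └─ s *
   │     └─ s
   │        └─ l
   │           └─ s
   │              └─ l
   │                 └─ g *
   ├─ l
   │  └─ l
   │     └─ g
   │        └─ x
   │           └─ s
   │              └─ l
   │                 └─ g *
   ├─ s
   │  ├─ g
   │  │  └─ x
   │  │     └─ x *
   │  └─ x *
   │     └─ x
   │        └─ l *
   └─ x
      └─ g
         └─ l *
            └─ x
               └─ g
                  └─ g
                     └─ x *
Counting every labelled node above: 34.

34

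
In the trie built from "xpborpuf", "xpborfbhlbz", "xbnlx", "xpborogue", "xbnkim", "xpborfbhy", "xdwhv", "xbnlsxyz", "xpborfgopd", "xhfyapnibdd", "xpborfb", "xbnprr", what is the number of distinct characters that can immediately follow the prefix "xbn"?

Follow the path "xbn" to its node, then look at its outgoing edges.
Characters that immediately follow "xbn" among the stored strings: {k, l, p}.
That node has 3 child edges.

3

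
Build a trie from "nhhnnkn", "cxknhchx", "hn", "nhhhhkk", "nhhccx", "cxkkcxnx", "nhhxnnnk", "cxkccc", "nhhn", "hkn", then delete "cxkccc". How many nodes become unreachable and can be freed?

After clearing the end-marker at "cxkccc", prune upward until reaching a node still needed by another word.
The suffix "ccc" (3 nodes) is used only by "cxkccc"; the node for "cxk" still has the child "n", so pruning stops there.
Nodes removed: 3

3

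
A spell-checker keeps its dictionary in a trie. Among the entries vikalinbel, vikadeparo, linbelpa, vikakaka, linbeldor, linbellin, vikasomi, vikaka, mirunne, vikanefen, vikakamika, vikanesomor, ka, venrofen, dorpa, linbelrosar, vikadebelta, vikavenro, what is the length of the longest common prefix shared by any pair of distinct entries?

6

Look for the deepest trie node that still has at least two words in its subtree.
e.g. "linbeldor" and "linbellin" share the prefix "linbel" of length 6; no pair shares a longer one.
Longest shared-prefix length: 6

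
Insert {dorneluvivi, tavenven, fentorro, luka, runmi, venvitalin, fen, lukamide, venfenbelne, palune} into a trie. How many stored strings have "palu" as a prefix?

1

Traverse to the node for "palu", then collect every word in that subtree.
Matches: "palune"
Count: 1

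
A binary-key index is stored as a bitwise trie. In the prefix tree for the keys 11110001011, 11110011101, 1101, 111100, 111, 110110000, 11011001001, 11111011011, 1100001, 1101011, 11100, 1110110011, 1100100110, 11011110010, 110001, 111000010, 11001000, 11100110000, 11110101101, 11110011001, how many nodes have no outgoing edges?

Leaves are exactly the stored words that no other stored word extends.
Those words: "1100001", "110001", "11001000", "1100100110", "1101011", "110110000", "11011001001", "11011110010", "111000010", "11100110000", "1110110011", "11110001011", "11110011001", "11110011101", "11110101101", "11111011011"
Leaf count: 16

16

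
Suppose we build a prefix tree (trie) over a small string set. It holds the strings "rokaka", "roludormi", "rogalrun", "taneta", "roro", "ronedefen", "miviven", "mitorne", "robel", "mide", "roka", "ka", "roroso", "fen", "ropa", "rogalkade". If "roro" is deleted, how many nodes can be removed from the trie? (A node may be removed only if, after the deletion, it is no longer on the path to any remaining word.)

0

A node on "roro"'s path can go only if nothing else ends at it or branches off below it.
Every node on "roro" is still needed (e.g. by "roroso"), so nothing is freed.
Nodes removed: 0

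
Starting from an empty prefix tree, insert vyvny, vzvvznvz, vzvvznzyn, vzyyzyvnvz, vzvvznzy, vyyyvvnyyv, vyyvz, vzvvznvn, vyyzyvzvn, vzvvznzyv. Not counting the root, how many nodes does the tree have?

41

Trace insertions, counting only characters that open a new branch:
  "vyvny" → 5 new (v, y, v, n, y)
  "vzvvznvz" → prefix "v" already present; 7 new (z, v, v, z, n, v, z)
  "vzvvznzyn" → prefix "vzvvzn" already present; 3 new (z, y, n)
  "vzyyzyvnvz" → prefix "vz" already present; 8 new (y, y, z, y, v, n, v, z)
  "vzvvznzy" → prefix "vzvvznzy" already present; 0 new (none)
  "vyyyvvnyyv" → prefix "vy" already present; 8 new (y, y, v, v, n, y, y, v)
  "vyyvz" → prefix "vyy" already present; 2 new (v, z)
  "vzvvznvn" → prefix "vzvvznv" already present; 1 new (n)
  "vyyzyvzvn" → prefix "vyy" already present; 6 new (z, y, v, z, v, n)
  "vzvvznzyv" → prefix "vzvvznzy" already present; 1 new (v)
Total nodes = 5 + 7 + 3 + 8 + 0 + 8 + 2 + 1 + 6 + 1 = 41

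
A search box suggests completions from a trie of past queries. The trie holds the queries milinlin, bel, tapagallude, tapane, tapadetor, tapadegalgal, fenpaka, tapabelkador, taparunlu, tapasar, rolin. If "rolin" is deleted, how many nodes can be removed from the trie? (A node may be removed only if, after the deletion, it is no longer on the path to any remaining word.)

After clearing the end-marker at "rolin", prune upward until reaching a node still needed by another word.
No other word shares any prefix with "rolin", so all 5 of its nodes go.
Nodes removed: 5

5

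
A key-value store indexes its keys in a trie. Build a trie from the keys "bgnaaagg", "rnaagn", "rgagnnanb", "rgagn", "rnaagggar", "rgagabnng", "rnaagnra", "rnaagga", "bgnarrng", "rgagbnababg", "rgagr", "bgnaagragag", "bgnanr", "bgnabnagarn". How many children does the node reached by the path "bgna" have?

4

The children of the "bgna" node are the distinct next characters among strings starting with "bgna".
Characters that immediately follow "bgna" among the stored strings: {a, b, n, r}.
That node has 4 child edges.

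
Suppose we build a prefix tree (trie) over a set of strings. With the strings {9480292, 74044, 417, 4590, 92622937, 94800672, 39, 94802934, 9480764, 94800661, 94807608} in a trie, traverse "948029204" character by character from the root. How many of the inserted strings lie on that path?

1

Traverse "948029204" character by character; count nodes along the way that are marked as word ends.
Prefixes of the query that are stored words: "9480292"
Count: 1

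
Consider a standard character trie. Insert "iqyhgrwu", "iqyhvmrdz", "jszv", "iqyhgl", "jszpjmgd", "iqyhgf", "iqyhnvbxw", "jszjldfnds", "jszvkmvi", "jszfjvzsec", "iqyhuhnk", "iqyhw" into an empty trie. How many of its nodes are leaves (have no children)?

Leaves are exactly the stored words that no other stored word extends.
Those words: "iqyhgf", "iqyhgl", "iqyhgrwu", "iqyhnvbxw", "iqyhuhnk", "iqyhvmrdz", "iqyhw", "jszfjvzsec", "jszjldfnds", "jszpjmgd", "jszvkmvi"
Leaf count: 11

11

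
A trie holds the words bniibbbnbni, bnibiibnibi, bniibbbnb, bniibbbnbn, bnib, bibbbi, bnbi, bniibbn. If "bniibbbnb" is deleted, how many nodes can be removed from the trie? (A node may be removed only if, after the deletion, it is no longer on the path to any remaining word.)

After clearing the end-marker at "bniibbbnb", prune upward until reaching a node still needed by another word.
Every node on "bniibbbnb" is still needed (e.g. by "bniibbbnbni"), so nothing is freed.
Nodes removed: 0

0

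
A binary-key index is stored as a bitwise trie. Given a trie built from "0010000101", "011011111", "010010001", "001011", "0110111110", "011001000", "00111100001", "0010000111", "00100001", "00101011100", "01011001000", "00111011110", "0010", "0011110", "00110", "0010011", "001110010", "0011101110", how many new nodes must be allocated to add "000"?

1

"00" is already a path in the trie; the remaining "0" must be added.
New nodes needed: |"000"| − 2 = 3 − 2 = 1.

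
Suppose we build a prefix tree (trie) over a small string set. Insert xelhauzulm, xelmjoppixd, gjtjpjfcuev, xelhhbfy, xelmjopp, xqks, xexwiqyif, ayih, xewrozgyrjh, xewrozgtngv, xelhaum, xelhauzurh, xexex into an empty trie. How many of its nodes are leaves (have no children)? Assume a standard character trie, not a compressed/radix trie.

A leaf is a node with no children — equivalently, the end of a word that is not a proper prefix of any other stored word.
Those words: "ayih", "gjtjpjfcuev", "xelhaum", "xelhauzulm", "xelhauzurh", "xelhhbfy", "xelmjoppixd", "xewrozgtngv", "xewrozgyrjh", "xexex", "xexwiqyif", "xqks"
Leaf count: 12

12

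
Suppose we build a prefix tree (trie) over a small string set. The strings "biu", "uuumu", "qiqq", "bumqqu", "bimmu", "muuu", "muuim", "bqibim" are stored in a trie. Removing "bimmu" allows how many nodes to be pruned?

A node on "bimmu"'s path can go only if nothing else ends at it or branches off below it.
The suffix "mmu" (3 nodes) is used only by "bimmu"; the node for "bi" still has the child "u", so pruning stops there.
Nodes removed: 3

3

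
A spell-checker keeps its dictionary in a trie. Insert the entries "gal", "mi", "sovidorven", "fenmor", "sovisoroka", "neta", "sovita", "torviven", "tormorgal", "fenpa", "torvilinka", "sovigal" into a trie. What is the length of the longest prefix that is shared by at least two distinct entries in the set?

5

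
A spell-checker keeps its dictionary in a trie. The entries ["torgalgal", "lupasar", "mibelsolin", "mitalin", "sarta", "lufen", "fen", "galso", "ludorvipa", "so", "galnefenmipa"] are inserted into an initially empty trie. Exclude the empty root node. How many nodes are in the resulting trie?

64

For each word, the new-node count is its length minus the longest prefix already in the trie:
  "torgalgal" → 9 new (t, o, r, g, a, l, g, a, l)
  "lupasar" → 7 new (l, u, p, a, s, a, r)
  "mibelsolin" → 10 new (m, i, b, e, l, s, o, l, i, n)
  "mitalin" → prefix "mi" already present; 5 new (t, a, l, i, n)
  "sarta" → 5 new (s, a, r, t, a)
  "lufen" → prefix "lu" already present; 3 new (f, e, n)
  "fen" → 3 new (f, e, n)
  "galso" → 5 new (g, a, l, s, o)
  "ludorvipa" → prefix "lu" already present; 7 new (d, o, r, v, i, p, a)
  "so" → prefix "s" already present; 1 new (o)
  "galnefenmipa" → prefix "gal" already present; 9 new (n, e, f, e, n, m, i, p, a)
Total nodes = 9 + 7 + 10 + 5 + 5 + 3 + 3 + 5 + 7 + 1 + 9 = 64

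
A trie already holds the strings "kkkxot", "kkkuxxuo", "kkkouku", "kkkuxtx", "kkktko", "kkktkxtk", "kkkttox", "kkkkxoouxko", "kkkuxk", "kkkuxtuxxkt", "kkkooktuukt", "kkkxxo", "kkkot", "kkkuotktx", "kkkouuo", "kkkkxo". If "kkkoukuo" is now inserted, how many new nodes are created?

1

"kkkouku" is already a path in the trie; the remaining "o" must be added.
New nodes needed: |"kkkoukuo"| − 7 = 8 − 7 = 1.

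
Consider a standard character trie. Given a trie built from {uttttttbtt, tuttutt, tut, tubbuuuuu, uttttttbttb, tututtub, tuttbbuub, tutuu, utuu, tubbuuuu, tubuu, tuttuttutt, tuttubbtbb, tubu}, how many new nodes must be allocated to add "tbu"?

2

The longest prefix of "tbu" already in the trie is "t" (length 1).
New nodes needed: |"tbu"| − 1 = 3 − 1 = 2.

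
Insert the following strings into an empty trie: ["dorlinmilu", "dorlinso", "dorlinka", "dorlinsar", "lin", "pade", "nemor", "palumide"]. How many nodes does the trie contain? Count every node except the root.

Insert word by word; a character creates a node only if that edge doesn't already exist:
  "dorlinmilu" → 10 new (d, o, r, l, i, n, m, i, l, u)
  "dorlinso" → prefix "dorlin" already present; 2 new (s, o)
  "dorlinka" → prefix "dorlin" already present; 2 new (k, a)
  "dorlinsar" → prefix "dorlins" already present; 2 new (a, r)
  "lin" → 3 new (l, i, n)
  "pade" → 4 new (p, a, d, e)
  "nemor" → 5 new (n, e, m, o, r)
  "palumide" → prefix "pa" already present; 6 new (l, u, m, i, d, e)
Total nodes = 10 + 2 + 2 + 2 + 3 + 4 + 5 + 6 = 34

34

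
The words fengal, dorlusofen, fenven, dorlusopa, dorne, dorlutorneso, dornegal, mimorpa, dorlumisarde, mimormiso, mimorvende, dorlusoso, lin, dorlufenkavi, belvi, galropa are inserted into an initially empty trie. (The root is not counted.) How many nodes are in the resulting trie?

For each word, the new-node count is its length minus the longest prefix already in the trie:
  "fengal" → 6 new (f, e, n, g, a, l)
  "dorlusofen" → 10 new (d, o, r, l, u, s, o, f, e, n)
  "fenven" → prefix "fen" already present; 3 new (v, e, n)
  "dorlusopa" → prefix "dorluso" already present; 2 new (p, a)
  "dorne" → prefix "dor" already present; 2 new (n, e)
  "dorlutorneso" → prefix "dorlu" already present; 7 new (t, o, r, n, e, s, o)
  "dornegal" → prefix "dorne" already present; 3 new (g, a, l)
  "mimorpa" → 7 new (m, i, m, o, r, p, a)
  "dorlumisarde" → prefix "dorlu" already present; 7 new (m, i, s, a, r, d, e)
  "mimormiso" → prefix "mimor" already present; 4 new (m, i, s, o)
  "mimorvende" → prefix "mimor" already present; 5 new (v, e, n, d, e)
  "dorlusoso" → prefix "dorluso" already present; 2 new (s, o)
  "lin" → 3 new (l, i, n)
  "dorlufenkavi" → prefix "dorlu" already present; 7 new (f, e, n, k, a, v, i)
  "belvi" → 5 new (b, e, l, v, i)
  "galropa" → 7 new (g, a, l, r, o, p, a)
Total nodes = 6 + 10 + 3 + 2 + 2 + 7 + 3 + 7 + 7 + 4 + 5 + 2 + 3 + 7 + 5 + 7 = 80

80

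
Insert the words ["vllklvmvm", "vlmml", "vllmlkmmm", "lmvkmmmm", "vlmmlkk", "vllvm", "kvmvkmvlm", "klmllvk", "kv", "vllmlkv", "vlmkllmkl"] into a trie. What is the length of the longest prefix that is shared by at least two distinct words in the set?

The deepest shared node is where two words last agree before diverging.
e.g. "vllmlkmmm" and "vllmlkv" share the prefix "vllmlk" of length 6; no pair shares a longer one.
Longest shared-prefix length: 6

6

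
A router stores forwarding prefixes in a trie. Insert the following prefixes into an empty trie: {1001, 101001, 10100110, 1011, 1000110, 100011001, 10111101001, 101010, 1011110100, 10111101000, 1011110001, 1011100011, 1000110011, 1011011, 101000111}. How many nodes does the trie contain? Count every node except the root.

Count nodes per top-level branch (shared prefixes stored once):
  '1'-branch (1000110, 100011001, 1000110011, 1001, 101000111, 101001, 10100110, 101010, 1011, 1011011, 1011100011, 1011110001, 1011110100, 10111101000, 10111101001): 43 nodes
Sum: 43

43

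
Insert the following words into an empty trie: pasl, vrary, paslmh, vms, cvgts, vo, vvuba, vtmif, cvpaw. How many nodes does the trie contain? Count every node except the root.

30

Trie structure (* marks end of a word):
(root)
├─ c
│  └─ v
│     ├─ g
│     │  └─ t
│     │     └─ s *
│     └─ p
│        └─ a
│           └─ w *
├─ p
│  └─ a
│     └─ s
│        └─ l *
│           └─ m
│              └─ h *
└─ v
   ├─ m
   │  └─ s *
   ├─ o *
   ├─ r
   │  └─ a
   │     └─ r
   │        └─ y *
   ├─ t
   │  └─ m
   │     └─ i
   │        └─ f *
   └─ v
      └─ u
         └─ b
            └─ a *
Counting every labelled node above: 30.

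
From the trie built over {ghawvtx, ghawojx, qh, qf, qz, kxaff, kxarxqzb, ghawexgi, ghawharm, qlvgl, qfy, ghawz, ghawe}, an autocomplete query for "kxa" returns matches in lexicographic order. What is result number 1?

kxaff

Filter for "kxa…" and sort: "kxaff", "kxarxqzb"
The 1st is kxaff.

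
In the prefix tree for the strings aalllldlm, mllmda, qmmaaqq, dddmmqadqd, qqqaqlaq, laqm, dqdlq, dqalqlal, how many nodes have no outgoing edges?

Leaves are exactly the stored words that no other stored word extends.
Those words: "aalllldlm", "dddmmqadqd", "dqalqlal", "dqdlq", "laqm", "mllmda", "qmmaaqq", "qqqaqlaq"
Leaf count: 8

8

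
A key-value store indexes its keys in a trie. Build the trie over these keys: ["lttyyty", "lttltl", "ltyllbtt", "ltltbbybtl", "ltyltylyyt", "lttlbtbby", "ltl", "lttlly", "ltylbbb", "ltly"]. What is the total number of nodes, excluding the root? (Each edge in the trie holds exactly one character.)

Insert word by word; a character creates a node only if that edge doesn't already exist:
  "lttyyty" → 7 new (l, t, t, y, y, t, y)
  "lttltl" → prefix "ltt" already present; 3 new (l, t, l)
  "ltyllbtt" → prefix "lt" already present; 6 new (y, l, l, b, t, t)
  "ltltbbybtl" → prefix "lt" already present; 8 new (l, t, b, b, y, b, t, l)
  "ltyltylyyt" → prefix "ltyl" already present; 6 new (t, y, l, y, y, t)
  "lttlbtbby" → prefix "lttl" already present; 5 new (b, t, b, b, y)
  "ltl" → prefix "ltl" already present; 0 new (none)
  "lttlly" → prefix "lttl" already present; 2 new (l, y)
  "ltylbbb" → prefix "ltyl" already present; 3 new (b, b, b)
  "ltly" → prefix "ltl" already present; 1 new (y)
Total nodes = 7 + 3 + 6 + 8 + 6 + 5 + 0 + 2 + 3 + 1 = 41

41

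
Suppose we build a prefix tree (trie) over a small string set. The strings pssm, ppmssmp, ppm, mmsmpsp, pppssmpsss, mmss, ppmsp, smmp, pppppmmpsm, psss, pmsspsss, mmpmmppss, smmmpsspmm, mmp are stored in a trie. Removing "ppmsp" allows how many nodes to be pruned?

1

A node on "ppmsp"'s path can go only if nothing else ends at it or branches off below it.
The suffix "p" (1 node) is used only by "ppmsp"; the node for "ppms" still has the child "s", so pruning stops there.
Nodes removed: 1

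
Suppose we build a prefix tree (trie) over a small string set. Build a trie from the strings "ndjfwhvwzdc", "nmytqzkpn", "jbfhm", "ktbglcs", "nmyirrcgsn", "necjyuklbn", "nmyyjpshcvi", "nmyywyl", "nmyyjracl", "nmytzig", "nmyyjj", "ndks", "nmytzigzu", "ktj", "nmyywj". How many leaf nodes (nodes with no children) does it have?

Leaves are exactly the stored words that no other stored word extends.
Those words: "jbfhm", "ktbglcs", "ktj", "ndjfwhvwzdc", "ndks", "necjyuklbn", "nmyirrcgsn", "nmytqzkpn", "nmytzigzu", "nmyyjj", "nmyyjpshcvi", "nmyyjracl", "nmyywj", "nmyywyl"
Leaf count: 14

14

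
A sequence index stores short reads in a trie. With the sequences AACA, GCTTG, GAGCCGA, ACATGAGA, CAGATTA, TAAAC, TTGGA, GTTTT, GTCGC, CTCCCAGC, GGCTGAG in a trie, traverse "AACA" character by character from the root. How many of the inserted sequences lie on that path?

1

Check each prefix of "AACA" against the stored set — each match is an end-marker on the path.
Prefixes of the query that are stored words: "AACA"
Count: 1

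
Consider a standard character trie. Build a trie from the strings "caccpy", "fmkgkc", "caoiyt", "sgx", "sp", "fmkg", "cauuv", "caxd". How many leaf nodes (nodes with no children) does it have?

A leaf is a node with no children — equivalently, the end of a word that is not a proper prefix of any other stored word.
Those words: "caccpy", "caoiyt", "cauuv", "caxd", "fmkgkc", "sgx", "sp"
Leaf count: 7

7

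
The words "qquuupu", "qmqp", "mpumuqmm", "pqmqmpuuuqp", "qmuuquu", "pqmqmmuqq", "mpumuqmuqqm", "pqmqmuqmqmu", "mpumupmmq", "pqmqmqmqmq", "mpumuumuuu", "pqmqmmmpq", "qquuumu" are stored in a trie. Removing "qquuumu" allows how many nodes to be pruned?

2

After clearing the end-marker at "qquuumu", prune upward until reaching a node still needed by another word.
The suffix "mu" (2 nodes) is used only by "qquuumu"; the node for "qquuu" still has the child "p", so pruning stops there.
Nodes removed: 2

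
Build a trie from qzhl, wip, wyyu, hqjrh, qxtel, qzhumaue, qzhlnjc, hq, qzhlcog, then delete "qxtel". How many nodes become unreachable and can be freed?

4

After clearing the end-marker at "qxtel", prune upward until reaching a node still needed by another word.
The suffix "xtel" (4 nodes) is used only by "qxtel"; the node for "q" still has the child "z", so pruning stops there.
Nodes removed: 4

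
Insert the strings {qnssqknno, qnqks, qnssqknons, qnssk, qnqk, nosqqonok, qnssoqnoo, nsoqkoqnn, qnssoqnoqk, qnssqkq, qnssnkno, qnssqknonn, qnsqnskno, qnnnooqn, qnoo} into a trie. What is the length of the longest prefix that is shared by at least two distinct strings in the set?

Equivalently: take the maximum, over all pairs, of their longest common prefix length.
"qnssqknonn" and "qnssqknons" agree on "qnssqknon" (9 characters) before diverging; nothing deeper is shared.
Longest shared-prefix length: 9

9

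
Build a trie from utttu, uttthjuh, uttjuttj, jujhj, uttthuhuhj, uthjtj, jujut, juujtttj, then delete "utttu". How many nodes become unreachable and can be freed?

1

A node on "utttu"'s path can go only if nothing else ends at it or branches off below it.
The suffix "u" (1 node) is used only by "utttu"; the node for "uttt" still has the child "h", so pruning stops there.
Nodes removed: 1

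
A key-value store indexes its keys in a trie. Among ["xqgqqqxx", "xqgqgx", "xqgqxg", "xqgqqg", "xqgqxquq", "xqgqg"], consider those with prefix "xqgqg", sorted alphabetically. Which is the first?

xqgqg

Filter for "xqgqg…" and sort: "xqgqg", "xqgqgx"
Position 1: xqgqg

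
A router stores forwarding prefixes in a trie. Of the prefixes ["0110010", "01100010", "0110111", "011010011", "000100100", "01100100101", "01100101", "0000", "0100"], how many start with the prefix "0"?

9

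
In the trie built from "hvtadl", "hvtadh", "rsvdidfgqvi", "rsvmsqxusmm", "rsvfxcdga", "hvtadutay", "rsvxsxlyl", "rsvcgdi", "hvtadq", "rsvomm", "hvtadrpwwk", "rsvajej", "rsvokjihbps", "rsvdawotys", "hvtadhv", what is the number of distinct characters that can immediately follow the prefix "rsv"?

7

The children of the "rsv" node are the distinct next characters among strings starting with "rsv".
Distinct next characters after "rsv": a, c, d, f, m, o, x.
That node has 7 child edges.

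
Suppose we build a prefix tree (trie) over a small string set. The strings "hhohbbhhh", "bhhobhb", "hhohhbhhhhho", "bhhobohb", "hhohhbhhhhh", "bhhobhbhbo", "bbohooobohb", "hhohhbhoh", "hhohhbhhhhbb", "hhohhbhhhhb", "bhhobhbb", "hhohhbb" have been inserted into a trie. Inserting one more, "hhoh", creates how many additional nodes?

"hhoh" is already a full path in the trie; only an end-marker is added.
No new nodes are needed: 0.

0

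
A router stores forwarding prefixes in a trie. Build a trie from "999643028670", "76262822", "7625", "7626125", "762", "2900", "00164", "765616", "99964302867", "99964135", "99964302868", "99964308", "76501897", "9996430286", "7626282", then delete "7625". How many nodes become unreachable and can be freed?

1

A node on "7625"'s path can go only if nothing else ends at it or branches off below it.
The suffix "5" (1 node) is used only by "7625"; the node for "762" still has the child "6", so pruning stops there.
Nodes removed: 1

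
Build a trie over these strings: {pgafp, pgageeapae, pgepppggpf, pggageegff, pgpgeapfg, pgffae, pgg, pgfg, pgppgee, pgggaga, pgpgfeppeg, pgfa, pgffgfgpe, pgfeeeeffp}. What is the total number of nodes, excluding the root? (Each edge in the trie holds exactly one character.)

67

Insert word by word; a character creates a node only if that edge doesn't already exist:
  "pgafp" → 5 new (p, g, a, f, p)
  "pgageeapae" → prefix "pga" already present; 7 new (g, e, e, a, p, a, e)
  "pgepppggpf" → prefix "pg" already present; 8 new (e, p, p, p, g, g, p, f)
  "pggageegff" → prefix "pg" already present; 8 new (g, a, g, e, e, g, f, f)
  "pgpgeapfg" → prefix "pg" already present; 7 new (p, g, e, a, p, f, g)
  "pgffae" → prefix "pg" already present; 4 new (f, f, a, e)
  "pgg" → prefix "pgg" already present; 0 new (none)
  "pgfg" → prefix "pgf" already present; 1 new (g)
  "pgppgee" → prefix "pgp" already present; 4 new (p, g, e, e)
  "pgggaga" → prefix "pgg" already present; 4 new (g, a, g, a)
  "pgpgfeppeg" → prefix "pgpg" already present; 6 new (f, e, p, p, e, g)
  "pgfa" → prefix "pgf" already present; 1 new (a)
  "pgffgfgpe" → prefix "pgff" already present; 5 new (g, f, g, p, e)
  "pgfeeeeffp" → prefix "pgf" already present; 7 new (e, e, e, e, f, f, p)
Total nodes = 5 + 7 + 8 + 8 + 7 + 4 + 0 + 1 + 4 + 4 + 6 + 1 + 5 + 7 = 67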